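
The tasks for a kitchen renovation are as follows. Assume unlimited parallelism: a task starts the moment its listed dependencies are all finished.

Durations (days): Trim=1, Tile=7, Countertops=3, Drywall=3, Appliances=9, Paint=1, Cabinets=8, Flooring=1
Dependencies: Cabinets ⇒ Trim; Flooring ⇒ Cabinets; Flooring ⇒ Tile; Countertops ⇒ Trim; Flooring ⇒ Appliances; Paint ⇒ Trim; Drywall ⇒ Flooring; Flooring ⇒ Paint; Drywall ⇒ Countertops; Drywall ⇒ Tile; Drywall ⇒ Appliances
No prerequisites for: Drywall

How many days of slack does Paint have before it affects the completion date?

7

Drywall→Flooring→Cabinets→Trim = 3+1+8+1 = 13 sets the makespan at 13 days.
The longest chain containing Paint totals 6 days.
So Paint can slip 12 − 5 = 7 days.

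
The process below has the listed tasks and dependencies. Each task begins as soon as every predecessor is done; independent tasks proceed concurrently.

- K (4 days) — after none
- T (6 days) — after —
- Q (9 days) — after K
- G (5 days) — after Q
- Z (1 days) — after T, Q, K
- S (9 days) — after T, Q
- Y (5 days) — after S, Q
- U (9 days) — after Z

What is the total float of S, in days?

0

K→Q→S→Y = 4+9+9+5 = 27 sets the makespan at 27 days.
Longest path through S: 27 days (earliest finish 22, latest finish 22).
Slack of S = 13 − 13 = 0 days.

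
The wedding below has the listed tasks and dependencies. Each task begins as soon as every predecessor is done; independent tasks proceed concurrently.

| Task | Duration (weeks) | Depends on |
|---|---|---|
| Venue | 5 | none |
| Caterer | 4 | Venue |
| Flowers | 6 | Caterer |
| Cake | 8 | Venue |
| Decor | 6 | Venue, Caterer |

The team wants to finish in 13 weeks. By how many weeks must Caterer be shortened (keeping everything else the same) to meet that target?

Current finish: 15 weeks; target: 13.
Caterer is on every critical path, so each week cut from Caterer cuts the finish by one (this holds down to a finish of 13).
Need 15 − 13 = 2 weeks off Caterer → Caterer becomes 2 weeks, finish becomes 13.

2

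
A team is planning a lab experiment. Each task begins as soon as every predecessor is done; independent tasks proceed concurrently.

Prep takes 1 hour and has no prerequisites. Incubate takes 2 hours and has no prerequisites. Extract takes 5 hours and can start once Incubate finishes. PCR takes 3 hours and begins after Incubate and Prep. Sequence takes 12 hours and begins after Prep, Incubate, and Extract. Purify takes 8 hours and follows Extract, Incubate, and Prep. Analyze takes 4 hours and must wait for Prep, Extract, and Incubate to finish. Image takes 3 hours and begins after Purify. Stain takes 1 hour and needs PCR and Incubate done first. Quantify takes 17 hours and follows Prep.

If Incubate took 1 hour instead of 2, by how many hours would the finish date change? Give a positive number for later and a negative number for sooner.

The binding path is Incubate→Extract→Sequence = 2+5+12 = 19; finish at 19 hours.
Since Incubate is critical, the -1 change carries straight to that chain (now 18 hours).
New critical path: Prep→Quantify = 1+17 = 18 ⇒ 18 hours.
Change in finish: 18 − 19 = -1 hours.

-1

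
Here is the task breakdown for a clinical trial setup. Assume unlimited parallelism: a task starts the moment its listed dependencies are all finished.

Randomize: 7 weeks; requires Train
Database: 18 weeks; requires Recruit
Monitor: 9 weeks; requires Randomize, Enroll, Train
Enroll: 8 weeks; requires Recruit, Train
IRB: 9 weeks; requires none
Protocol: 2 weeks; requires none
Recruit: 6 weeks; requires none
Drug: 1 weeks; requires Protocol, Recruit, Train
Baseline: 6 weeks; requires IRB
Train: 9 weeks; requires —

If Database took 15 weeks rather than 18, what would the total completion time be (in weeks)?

Critical path before the change: Train→Enroll→Monitor = 9+8+9 = 26 giving 26 weeks.
Database has 2 weeks of float (longest path through it is 24).
The critical path is still Train→Enroll→Monitor; finish is now 26 weeks.

26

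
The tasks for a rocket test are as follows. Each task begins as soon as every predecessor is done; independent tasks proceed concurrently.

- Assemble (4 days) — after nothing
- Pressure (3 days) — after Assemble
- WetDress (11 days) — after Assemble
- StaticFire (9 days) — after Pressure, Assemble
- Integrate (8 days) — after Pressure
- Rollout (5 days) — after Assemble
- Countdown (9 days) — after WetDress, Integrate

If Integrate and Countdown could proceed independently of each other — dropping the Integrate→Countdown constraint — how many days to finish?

24

With the dependency in place, Assemble→Pressure→Integrate→Countdown = 4+3+8+9 = 24 sets the finish at 24 days.
Dropping Integrate→Countdown doesn't change Countdown's earliest start (15); another predecessor still binds.
New critical path: Assemble→WetDress→Countdown = 4+11+9 = 24 ⇒ 24 days.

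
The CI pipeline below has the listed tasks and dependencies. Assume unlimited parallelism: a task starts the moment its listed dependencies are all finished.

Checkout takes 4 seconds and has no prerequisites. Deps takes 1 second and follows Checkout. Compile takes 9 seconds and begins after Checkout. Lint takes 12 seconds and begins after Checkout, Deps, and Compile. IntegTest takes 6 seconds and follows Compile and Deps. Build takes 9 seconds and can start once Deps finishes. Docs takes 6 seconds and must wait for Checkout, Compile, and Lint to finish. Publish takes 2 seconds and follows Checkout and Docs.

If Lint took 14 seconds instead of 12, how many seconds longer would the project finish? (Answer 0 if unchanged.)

Critical path before the change: Checkout→Compile→Lint→Docs→Publish = 4+9+12+6+2 = 33 giving 33 seconds.
Lint lies on that path, so at 14 seconds the path becomes 35 seconds.
No other chain overtakes it, so the finish is 35 seconds.
Change in finish: 35 − 33 = +2 seconds.

2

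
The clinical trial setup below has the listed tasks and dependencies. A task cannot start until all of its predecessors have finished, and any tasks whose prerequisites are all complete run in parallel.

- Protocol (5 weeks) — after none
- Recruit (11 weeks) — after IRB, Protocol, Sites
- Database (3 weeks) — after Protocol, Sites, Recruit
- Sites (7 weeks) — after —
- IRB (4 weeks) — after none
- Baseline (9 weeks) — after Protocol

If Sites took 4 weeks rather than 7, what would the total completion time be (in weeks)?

19

The binding path is Sites→Recruit→Database = 7+11+3 = 21; finish at 21 weeks.
Sites is on the critical path; changing it to 4 makes that path 18 weeks.
New critical path: Protocol→Recruit→Database = 5+11+3 = 19 ⇒ 19 weeks.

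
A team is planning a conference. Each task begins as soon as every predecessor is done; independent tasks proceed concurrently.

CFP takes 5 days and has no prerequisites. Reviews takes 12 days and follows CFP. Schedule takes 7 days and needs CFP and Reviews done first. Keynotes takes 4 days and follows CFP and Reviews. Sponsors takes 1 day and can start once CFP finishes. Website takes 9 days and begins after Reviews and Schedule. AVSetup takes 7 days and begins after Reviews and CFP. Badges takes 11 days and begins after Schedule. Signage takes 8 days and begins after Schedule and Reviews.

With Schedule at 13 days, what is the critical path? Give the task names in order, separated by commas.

CFP, Reviews, Schedule, Badges

Baseline: CFP→Reviews→Schedule→Badges = 5+12+7+11 = 35 → 35 days.
Since Schedule is critical, the +6 change carries straight to that chain (now 41 days).
That remains the longest chain; total 41 days.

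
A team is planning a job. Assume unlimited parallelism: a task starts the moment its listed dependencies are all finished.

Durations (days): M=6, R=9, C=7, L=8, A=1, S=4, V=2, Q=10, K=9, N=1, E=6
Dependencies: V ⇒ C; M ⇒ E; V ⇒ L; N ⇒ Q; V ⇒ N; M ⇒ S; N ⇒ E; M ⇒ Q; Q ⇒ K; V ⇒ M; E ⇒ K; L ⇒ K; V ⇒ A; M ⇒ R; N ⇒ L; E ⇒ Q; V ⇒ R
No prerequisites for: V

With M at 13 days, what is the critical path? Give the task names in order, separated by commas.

V, M, E, Q, K

Baseline: V→M→E→Q→K = 2+6+6+10+9 = 33 → 33 days.
Since M is critical, the +7 change carries straight to that chain (now 40 days).
No other chain overtakes it, so the finish is 40 days.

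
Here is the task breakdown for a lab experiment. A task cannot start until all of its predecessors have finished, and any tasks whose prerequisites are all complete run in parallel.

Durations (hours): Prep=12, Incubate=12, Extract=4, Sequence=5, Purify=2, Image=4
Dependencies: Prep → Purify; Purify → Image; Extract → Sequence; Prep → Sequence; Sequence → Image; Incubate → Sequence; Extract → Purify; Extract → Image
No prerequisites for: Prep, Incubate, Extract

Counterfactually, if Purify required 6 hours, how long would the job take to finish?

The binding path is Prep→Sequence→Image = 12+5+4 = 21; finish at 21 hours.
Purify is off the critical path — its longest chain is 18 hours, giving 3 of slack.
Now Prep→Purify→Image = 12+6+4 = 22 is longest, so the finish becomes 22 hours.

22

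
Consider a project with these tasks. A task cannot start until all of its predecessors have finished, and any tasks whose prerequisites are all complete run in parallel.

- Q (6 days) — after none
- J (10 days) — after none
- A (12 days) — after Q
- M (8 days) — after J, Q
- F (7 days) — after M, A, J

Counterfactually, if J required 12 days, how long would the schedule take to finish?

27

Actual critical path: J→M→F = 10+8+7 = 25 ⇒ 25 days.
Since J is critical, the +2 change carries straight to that chain (now 27 days).
That remains the longest chain; total 27 days.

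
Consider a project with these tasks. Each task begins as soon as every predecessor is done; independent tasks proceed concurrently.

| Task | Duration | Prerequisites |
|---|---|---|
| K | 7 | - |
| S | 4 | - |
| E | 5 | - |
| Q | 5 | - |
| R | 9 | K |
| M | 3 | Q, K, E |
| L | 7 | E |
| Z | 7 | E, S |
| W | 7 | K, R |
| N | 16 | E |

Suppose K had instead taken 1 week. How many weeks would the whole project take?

21

Critical path before the change: K→R→W = 7+9+7 = 23 giving 23 weeks.
K lies on that path, so at 1 week the path becomes 17 weeks.
Now E→N = 5+16 = 21 is longest, so the finish becomes 21 weeks.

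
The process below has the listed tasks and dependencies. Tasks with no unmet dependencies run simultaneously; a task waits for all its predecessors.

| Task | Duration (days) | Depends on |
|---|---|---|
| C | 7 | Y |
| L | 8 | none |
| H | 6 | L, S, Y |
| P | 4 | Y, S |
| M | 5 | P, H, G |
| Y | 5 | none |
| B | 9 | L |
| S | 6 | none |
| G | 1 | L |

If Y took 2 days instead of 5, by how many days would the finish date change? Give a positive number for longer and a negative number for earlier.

Baseline: L→H→M = 8+6+5 = 19 → 19 days.
Y is off the critical path — its longest chain is 16 days, giving 3 of slack.
The critical path is still L→H→M; finish is now 19 days.
Change in finish: 19 − 19 = +0 days.

0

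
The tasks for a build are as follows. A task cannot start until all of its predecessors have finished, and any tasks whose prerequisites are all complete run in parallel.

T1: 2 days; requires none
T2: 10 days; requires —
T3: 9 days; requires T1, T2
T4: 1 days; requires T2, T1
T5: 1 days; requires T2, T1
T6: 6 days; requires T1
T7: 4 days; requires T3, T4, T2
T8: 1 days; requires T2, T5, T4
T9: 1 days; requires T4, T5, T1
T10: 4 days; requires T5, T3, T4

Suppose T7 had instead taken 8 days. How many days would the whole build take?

Critical path before the change: T2→T3→T7 = 10+9+4 = 23 giving 23 days.
T7 lies on that path, so at 8 days the path becomes 27 days.
That remains the longest chain; total 27 days.

27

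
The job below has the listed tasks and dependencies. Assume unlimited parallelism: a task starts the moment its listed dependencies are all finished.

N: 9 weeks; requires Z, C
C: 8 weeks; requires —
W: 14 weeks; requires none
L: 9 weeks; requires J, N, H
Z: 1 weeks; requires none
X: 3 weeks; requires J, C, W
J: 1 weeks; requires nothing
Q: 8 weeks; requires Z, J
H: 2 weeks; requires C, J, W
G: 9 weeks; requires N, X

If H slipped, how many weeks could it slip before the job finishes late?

1

W→X→G = 14+3+9 = 26 sets the makespan at 26 weeks.
Longest path through H: 25 weeks (earliest finish 16, latest finish 17).
So H can slip 17 − 16 = 1 week.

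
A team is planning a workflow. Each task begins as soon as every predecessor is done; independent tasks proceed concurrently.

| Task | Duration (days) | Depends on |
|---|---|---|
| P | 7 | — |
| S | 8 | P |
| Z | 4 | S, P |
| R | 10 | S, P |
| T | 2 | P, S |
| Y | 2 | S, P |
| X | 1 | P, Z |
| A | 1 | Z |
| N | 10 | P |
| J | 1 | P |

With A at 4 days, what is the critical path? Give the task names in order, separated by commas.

P, S, R

Actual critical path: P→S→R = 7+8+10 = 25 ⇒ 25 days.
The longest path through A is only 20 days, so A has float 5.
The critical path is still P→S→R; finish is now 25 days.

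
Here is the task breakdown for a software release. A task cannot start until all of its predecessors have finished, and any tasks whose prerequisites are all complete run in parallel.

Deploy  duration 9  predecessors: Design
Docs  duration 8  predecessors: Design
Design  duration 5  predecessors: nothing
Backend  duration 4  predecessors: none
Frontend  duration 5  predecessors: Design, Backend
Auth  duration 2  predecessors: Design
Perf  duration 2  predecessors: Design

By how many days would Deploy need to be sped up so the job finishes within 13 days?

1

Current finish: 14 days; target: 13.
Deploy is on every critical path, so each day cut from Deploy cuts the finish by one (this holds down to a finish of 13).
Need 14 − 13 = 1 day off Deploy → Deploy becomes 8 days, finish becomes 13.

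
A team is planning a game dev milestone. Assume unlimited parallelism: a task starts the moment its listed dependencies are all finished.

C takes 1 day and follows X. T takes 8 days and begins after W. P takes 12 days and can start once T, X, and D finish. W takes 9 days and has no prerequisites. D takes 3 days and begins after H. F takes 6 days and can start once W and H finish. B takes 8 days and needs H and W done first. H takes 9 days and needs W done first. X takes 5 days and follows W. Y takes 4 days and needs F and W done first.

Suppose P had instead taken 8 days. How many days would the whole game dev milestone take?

Critical path before the change: W→H→D→P = 9+9+3+12 = 33 giving 33 days.
Since P is critical, the -4 change carries straight to that chain (now 29 days).
No other chain overtakes it, so the finish is 29 days.

29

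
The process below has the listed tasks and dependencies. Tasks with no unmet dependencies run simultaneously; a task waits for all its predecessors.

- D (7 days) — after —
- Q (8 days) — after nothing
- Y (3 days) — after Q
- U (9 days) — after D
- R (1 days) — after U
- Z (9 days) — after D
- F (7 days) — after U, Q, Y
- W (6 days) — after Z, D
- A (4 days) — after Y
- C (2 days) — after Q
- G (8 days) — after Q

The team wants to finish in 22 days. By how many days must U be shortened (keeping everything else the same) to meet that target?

1

Current finish: 23 days; target: 22.
U is on every critical path, so each day cut from U cuts the finish by one (this holds down to a finish of 22).
Need 23 − 22 = 1 day off U → U becomes 8 days, finish becomes 22.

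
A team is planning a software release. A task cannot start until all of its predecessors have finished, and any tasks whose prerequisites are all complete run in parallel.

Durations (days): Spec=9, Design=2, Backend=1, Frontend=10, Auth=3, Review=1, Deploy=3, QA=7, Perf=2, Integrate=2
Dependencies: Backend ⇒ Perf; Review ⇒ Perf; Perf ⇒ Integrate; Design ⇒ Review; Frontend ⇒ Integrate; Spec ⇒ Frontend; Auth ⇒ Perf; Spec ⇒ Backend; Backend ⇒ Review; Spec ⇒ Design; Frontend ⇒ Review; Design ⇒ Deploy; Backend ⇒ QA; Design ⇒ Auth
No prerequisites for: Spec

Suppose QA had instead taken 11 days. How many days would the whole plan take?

As given, the longest chain is Spec→Frontend→Review→Perf→Integrate = 9+10+1+2+2 = 24, so the finish is 24 days.
QA has 7 days of float (longest path through it is 17).
No other chain overtakes it, so the finish is 24 days.

24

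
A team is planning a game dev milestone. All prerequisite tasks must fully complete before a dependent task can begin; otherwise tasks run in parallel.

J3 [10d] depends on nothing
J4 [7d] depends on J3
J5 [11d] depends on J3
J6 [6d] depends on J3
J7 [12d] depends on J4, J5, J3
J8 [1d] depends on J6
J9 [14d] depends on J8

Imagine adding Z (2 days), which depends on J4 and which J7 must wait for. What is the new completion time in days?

33

Originally the project takes 33 days.
With Z inserted, J7 now waits for max(J4, J5, J3, Z).
New critical path: J3→J5→J7 = 10+11+12 = 33 ⇒ 33 days.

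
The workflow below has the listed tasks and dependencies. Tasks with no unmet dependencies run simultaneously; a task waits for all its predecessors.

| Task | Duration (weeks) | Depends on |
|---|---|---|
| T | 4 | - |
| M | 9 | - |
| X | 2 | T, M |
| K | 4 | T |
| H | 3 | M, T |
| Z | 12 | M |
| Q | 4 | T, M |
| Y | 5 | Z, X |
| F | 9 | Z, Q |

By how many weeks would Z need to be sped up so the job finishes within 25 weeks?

Current finish: 30 weeks; target: 25.
Z is on every critical path, so each week cut from Z cuts the finish by one (this holds down to a finish of 22).
Need 30 − 25 = 5 weeks off Z → Z becomes 7 weeks, finish becomes 25.

5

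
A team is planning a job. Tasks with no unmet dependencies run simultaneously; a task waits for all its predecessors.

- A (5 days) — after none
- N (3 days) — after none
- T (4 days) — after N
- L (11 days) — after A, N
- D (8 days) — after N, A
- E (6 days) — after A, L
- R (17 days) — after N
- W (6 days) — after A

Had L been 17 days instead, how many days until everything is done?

28

Actual critical path: A→L→E = 5+11+6 = 22 ⇒ 22 days.
L lies on that path, so at 17 days the path becomes 28 days.
The critical path is still A→L→E; finish is now 28 days.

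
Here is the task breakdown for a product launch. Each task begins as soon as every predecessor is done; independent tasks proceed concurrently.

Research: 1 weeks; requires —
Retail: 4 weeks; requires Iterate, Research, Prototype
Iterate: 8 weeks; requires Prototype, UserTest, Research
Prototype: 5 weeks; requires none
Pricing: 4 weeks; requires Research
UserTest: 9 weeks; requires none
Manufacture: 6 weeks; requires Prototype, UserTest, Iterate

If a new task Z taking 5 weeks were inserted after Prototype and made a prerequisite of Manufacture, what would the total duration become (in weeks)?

Originally the project takes 23 weeks.
With Z inserted, Manufacture now waits for max(Prototype, UserTest, Iterate, Z).
New critical path: UserTest→Iterate→Manufacture = 9+8+6 = 23 ⇒ 23 weeks.

23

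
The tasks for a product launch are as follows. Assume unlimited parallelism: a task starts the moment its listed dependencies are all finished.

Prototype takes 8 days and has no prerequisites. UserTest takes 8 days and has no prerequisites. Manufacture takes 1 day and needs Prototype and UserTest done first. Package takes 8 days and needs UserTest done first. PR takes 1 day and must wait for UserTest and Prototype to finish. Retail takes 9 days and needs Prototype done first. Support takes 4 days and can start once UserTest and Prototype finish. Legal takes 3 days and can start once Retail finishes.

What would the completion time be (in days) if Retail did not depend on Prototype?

With the dependency in place, Prototype→Retail→Legal = 8+9+3 = 20 sets the finish at 20 days.
Without Prototype→Retail, Retail's earliest start moves from 8 to 0.
New critical path: UserTest→Package = 8+8 = 16 ⇒ 16 days.

16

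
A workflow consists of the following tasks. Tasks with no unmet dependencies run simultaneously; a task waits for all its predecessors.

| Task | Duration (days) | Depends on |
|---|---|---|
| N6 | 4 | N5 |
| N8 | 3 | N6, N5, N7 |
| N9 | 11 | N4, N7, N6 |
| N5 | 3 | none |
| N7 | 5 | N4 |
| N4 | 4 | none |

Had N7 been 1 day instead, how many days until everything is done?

Critical path before the change: N4→N7→N9 = 4+5+11 = 20 giving 20 days.
N7 lies on that path, so at 1 day the path becomes 16 days.
New critical path: N5→N6→N9 = 3+4+11 = 18 ⇒ 18 days.

18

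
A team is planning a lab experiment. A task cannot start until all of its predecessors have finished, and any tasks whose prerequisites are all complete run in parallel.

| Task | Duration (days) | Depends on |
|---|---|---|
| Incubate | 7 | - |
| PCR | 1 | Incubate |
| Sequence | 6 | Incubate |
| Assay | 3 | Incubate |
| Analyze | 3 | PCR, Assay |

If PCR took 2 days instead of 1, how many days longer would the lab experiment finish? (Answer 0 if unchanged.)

Critical path before the change: Incubate→Sequence = 7+6 = 13 giving 13 days.
The longest path through PCR is only 11 days, so PCR has float 2.
No other chain overtakes it, so the finish is 13 days.
Change in finish: 13 − 13 = +0 days.

0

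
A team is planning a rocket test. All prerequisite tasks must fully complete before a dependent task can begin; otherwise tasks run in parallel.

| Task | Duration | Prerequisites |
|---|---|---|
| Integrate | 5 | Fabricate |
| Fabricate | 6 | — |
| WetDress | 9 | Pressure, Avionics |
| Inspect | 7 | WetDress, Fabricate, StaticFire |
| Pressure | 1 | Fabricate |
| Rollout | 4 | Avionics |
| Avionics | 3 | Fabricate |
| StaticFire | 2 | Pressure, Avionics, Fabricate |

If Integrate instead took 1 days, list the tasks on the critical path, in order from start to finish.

Baseline: Fabricate→Avionics→WetDress→Inspect = 6+3+9+7 = 25 → 25 days.
Integrate is off the critical path — its longest chain is 11 days, giving 14 of slack.
That remains the longest chain; total 25 days.

Fabricate, Avionics, WetDress, Inspect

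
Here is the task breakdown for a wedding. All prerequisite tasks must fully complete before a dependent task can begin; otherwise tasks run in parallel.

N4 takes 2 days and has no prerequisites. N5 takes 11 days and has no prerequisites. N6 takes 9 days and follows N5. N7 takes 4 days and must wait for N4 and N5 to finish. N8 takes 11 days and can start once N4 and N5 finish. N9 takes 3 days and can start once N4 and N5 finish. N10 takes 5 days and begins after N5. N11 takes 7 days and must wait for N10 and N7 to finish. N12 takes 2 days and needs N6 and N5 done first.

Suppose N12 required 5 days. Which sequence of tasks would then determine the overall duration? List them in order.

N5, N6, N12

Baseline: N5→N10→N11 = 11+5+7 = 23 → 23 days.
N12 is off the critical path — its longest chain is 22 days, giving 1 of slack.
The binding chain switches to N5→N6→N12 = 11+9+5 = 25; finish 25 days.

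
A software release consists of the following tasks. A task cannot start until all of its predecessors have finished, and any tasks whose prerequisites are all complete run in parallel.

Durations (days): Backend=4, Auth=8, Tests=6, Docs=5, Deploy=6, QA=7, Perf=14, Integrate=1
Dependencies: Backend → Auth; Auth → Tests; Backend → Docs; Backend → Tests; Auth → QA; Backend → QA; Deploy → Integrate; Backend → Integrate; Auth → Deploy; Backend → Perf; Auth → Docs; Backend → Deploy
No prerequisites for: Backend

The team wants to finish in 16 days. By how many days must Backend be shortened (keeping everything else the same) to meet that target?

3

Current finish: 19 days; target: 16.
Backend is on every critical path, so each day cut from Backend cuts the finish by one (this holds down to a finish of 16).
Need 19 − 16 = 3 days off Backend → Backend becomes 1 day, finish becomes 16.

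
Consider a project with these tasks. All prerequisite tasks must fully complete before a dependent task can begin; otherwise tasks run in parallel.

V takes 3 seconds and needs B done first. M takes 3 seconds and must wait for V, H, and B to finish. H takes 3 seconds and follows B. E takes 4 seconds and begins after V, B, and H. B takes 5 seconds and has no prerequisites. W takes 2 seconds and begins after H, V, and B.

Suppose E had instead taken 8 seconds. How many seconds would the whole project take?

16

Critical path before the change: B→H→E = 5+3+4 = 12 giving 12 seconds.
Since E is critical, the +4 change carries straight to that chain (now 16 seconds).
The critical path is still B→H→E; finish is now 16 seconds.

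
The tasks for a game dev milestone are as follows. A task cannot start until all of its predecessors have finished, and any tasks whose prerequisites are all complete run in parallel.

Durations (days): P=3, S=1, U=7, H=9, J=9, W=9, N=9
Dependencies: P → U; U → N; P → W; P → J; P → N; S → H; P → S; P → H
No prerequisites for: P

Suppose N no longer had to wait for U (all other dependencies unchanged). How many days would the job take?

13

Original critical path: P→U→N = 3+7+9 = 19 ⇒ 19 days.
Without U→N, N's earliest start moves from 10 to 3.
After: P→S→H = 3+1+9 = 13 → 13 days.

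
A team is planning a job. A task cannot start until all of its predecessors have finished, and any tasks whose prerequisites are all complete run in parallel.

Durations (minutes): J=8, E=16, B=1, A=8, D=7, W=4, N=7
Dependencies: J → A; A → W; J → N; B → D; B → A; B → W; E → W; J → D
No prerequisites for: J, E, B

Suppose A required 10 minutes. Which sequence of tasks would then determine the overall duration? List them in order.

Critical path before the change: J→A→W = 8+8+4 = 20 giving 20 minutes.
A is on the critical path; changing it to 10 makes that path 22 minutes.
No other chain overtakes it, so the finish is 22 minutes.

J, A, W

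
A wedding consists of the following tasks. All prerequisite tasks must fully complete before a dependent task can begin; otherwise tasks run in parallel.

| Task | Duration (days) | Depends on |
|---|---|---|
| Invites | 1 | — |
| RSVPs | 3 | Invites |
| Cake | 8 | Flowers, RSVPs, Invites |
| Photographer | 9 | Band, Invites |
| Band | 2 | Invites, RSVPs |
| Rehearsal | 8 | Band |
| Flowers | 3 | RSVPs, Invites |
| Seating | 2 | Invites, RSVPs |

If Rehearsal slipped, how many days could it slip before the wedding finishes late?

1

Invites→RSVPs→Flowers→Cake = 1+3+3+8 = 15 sets the makespan at 15 days.
Rehearsal finishes as early as 14 and must finish by 15.
Float = 15 − 14 = 1.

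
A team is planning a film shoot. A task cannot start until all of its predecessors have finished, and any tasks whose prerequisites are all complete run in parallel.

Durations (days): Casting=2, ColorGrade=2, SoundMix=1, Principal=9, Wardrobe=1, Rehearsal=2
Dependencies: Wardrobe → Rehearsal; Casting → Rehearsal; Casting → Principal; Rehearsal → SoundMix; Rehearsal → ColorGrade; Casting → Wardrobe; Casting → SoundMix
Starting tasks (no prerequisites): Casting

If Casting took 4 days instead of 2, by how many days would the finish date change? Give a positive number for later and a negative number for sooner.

2

Critical path before the change: Casting→Principal = 2+9 = 11 giving 11 days.
Casting lies on that path, so at 4 days the path becomes 13 days.
The critical path is still Casting→Principal; finish is now 13 days.
Change in finish: 13 − 11 = +2 days.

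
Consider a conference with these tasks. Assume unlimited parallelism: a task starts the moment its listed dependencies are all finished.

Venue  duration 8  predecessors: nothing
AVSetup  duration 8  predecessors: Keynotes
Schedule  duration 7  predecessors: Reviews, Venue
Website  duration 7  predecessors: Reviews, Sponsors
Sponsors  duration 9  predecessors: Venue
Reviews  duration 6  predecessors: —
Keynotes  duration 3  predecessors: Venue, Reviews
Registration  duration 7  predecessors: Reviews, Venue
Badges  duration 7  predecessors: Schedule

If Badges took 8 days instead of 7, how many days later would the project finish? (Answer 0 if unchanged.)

0

Baseline: Venue→Sponsors→Website = 8+9+7 = 24 → 24 days.
Badges has 2 days of float (longest path through it is 22).
No other chain overtakes it, so the finish is 24 days.
Change in finish: 24 − 24 = +0 days.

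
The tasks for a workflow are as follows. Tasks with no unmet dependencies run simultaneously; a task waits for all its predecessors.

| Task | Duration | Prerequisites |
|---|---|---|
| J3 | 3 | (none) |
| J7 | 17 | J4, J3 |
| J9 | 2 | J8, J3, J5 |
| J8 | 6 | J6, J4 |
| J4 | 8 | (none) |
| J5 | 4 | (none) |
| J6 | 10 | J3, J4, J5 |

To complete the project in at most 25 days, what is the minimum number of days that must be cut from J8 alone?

1

Current finish: 26 days; target: 25.
J8 is on every critical path, so each day cut from J8 cuts the finish by one (this holds down to a finish of 25).
Need 26 − 25 = 1 day off J8 → J8 becomes 5 days, finish becomes 25.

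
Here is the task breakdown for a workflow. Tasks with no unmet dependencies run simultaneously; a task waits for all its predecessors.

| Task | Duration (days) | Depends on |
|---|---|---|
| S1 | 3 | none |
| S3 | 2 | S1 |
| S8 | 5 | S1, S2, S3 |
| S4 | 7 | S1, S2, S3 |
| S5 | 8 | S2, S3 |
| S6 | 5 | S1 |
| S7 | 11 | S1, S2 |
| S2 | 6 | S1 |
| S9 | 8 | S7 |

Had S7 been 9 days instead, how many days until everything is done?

As given, the longest chain is S1→S2→S7→S9 = 3+6+11+8 = 28, so the finish is 28 days.
Since S7 is critical, the -2 change carries straight to that chain (now 26 days).
No other chain overtakes it, so the finish is 26 days.

26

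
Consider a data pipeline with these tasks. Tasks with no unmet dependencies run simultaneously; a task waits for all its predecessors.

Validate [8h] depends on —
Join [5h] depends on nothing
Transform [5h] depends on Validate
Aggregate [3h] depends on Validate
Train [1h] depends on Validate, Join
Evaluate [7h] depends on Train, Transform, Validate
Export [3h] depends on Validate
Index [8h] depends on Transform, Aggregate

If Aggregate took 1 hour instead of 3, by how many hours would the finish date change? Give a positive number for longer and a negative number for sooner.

Actual critical path: Validate→Transform→Index = 8+5+8 = 21 ⇒ 21 hours.
Aggregate is off the critical path — its longest chain is 19 hours, giving 2 of slack.
The critical path is still Validate→Transform→Index; finish is now 21 hours.
Change in finish: 21 − 21 = +0 hours.

0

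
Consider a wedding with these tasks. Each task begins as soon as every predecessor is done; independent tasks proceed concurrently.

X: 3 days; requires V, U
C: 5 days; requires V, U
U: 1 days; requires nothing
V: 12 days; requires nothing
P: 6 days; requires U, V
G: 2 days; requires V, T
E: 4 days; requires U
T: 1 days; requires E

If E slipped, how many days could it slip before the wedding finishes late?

Critical path: V→P = 12+6 = 18, so the finish is 18 days.
Longest path through E: 8 days (earliest finish 5, latest finish 15).
Slack of E = 11 − 1 = 10 days.

10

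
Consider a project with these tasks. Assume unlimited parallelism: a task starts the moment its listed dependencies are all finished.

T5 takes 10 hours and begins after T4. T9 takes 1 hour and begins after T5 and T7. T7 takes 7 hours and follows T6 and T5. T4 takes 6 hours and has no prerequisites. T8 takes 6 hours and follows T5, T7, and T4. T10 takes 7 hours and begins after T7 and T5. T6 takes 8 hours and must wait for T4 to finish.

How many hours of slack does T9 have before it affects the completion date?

6

The longest chain is T4→T5→T7→T10 = 6+10+7+7 = 30; overall finish 30 hours.
Longest path through T9: 24 hours (earliest finish 24, latest finish 30).
So T9 can slip 30 − 24 = 6 hours.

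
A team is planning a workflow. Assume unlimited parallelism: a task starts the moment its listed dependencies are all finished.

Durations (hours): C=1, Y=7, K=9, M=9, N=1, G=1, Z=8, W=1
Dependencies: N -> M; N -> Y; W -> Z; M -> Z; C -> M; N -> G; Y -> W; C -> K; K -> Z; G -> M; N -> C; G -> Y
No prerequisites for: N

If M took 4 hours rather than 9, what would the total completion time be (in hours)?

19

Actual critical path: N→G→M→Z = 1+1+9+8 = 19 ⇒ 19 hours.
M is on the critical path; changing it to 4 makes that path 14 hours.
The binding chain switches to N→C→K→Z = 1+1+9+8 = 19; finish 19 hours.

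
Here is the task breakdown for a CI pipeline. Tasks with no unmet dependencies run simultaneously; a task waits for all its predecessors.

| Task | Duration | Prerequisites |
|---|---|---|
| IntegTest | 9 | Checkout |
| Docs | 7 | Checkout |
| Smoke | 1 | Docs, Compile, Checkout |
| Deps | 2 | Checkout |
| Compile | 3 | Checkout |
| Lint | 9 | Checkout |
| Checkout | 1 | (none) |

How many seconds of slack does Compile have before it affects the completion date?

Checkout→Lint = 1+9 = 10 sets the makespan at 10 seconds.
The longest chain containing Compile totals 5 seconds.
So Compile can slip 9 − 4 = 5 seconds.

5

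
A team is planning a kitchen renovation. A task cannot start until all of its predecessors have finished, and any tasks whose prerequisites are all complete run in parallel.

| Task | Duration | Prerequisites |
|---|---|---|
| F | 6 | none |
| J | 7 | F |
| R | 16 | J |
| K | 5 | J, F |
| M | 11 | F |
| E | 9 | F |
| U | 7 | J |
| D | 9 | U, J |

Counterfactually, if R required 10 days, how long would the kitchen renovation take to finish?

Critical path before the change: F→J→R = 6+7+16 = 29 giving 29 days.
R lies on that path, so at 10 days the path becomes 23 days.
Now F→J→U→D = 6+7+7+9 = 29 is longest, so the finish becomes 29 days.

29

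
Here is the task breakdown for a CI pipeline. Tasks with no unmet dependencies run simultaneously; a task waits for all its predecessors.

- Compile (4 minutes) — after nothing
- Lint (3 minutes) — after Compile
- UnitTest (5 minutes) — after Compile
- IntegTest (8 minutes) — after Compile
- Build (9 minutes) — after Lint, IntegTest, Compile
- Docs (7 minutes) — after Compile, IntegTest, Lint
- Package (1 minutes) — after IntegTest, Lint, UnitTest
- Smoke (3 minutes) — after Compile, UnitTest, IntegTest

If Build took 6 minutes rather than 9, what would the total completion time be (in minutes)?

Actual critical path: Compile→IntegTest→Build = 4+8+9 = 21 ⇒ 21 minutes.
Since Build is critical, the -3 change carries straight to that chain (now 18 minutes).
The binding chain switches to Compile→IntegTest→Docs = 4+8+7 = 19; finish 19 minutes.

19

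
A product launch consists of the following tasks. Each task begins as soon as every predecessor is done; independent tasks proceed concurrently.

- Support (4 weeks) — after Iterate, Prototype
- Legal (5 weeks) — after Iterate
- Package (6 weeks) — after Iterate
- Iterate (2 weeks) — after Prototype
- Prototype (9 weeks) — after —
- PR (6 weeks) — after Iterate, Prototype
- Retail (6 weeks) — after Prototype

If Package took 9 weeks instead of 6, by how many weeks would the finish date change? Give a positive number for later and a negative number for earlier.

Actual critical path: Prototype→Iterate→Package = 9+2+6 = 17 ⇒ 17 weeks.
Since Package is critical, the +3 change carries straight to that chain (now 20 weeks).
No other chain overtakes it, so the finish is 20 weeks.
Change in finish: 20 − 17 = +3 weeks.

3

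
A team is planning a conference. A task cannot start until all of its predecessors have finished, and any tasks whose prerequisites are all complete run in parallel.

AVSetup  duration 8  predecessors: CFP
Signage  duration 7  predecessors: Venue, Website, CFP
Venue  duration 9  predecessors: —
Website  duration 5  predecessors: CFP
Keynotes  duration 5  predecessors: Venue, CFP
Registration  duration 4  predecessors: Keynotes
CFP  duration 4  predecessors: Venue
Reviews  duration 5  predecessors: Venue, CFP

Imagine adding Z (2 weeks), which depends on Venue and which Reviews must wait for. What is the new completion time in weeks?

Originally the schedule takes 25 weeks.
With Z inserted, Reviews now waits for max(Venue, CFP, Z).
New critical path: Venue→CFP→Website→Signage = 9+4+5+7 = 25 ⇒ 25 weeks.

25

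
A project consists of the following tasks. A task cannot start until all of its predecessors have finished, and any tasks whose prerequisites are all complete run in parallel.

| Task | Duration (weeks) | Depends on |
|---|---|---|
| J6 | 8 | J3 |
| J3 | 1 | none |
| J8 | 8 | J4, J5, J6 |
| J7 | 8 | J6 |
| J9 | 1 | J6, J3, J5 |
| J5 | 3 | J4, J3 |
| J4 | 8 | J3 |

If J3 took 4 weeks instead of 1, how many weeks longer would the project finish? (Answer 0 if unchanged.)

Critical path before the change: J3→J4→J5→J8 = 1+8+3+8 = 20 giving 20 weeks.
J3 lies on that path, so at 4 weeks the path becomes 23 weeks.
The critical path is still J3→J4→J5→J8; finish is now 23 weeks.
Change in finish: 23 − 20 = +3 weeks.

3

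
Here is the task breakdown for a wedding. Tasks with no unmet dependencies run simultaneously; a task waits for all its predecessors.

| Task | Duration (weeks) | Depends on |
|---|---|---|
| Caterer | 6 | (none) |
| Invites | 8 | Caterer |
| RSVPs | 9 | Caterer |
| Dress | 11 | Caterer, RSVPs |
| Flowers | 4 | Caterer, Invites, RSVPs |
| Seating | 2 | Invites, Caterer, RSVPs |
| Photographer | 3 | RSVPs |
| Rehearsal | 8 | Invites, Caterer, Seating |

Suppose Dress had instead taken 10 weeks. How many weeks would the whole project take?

Actual critical path: Caterer→RSVPs→Dress = 6+9+11 = 26 ⇒ 26 weeks.
Since Dress is critical, the -1 change carries straight to that chain (now 25 weeks).
The critical path is still Caterer→RSVPs→Dress; finish is now 25 weeks.

25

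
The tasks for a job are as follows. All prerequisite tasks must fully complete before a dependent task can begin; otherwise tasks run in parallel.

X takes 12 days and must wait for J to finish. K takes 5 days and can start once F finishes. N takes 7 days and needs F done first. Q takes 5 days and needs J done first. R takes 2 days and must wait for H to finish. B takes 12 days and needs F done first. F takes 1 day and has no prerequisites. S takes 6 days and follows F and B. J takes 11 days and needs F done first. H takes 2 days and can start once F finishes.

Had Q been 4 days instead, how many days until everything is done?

Critical path before the change: F→J→X = 1+11+12 = 24 giving 24 days.
The longest path through Q is only 17 days, so Q has float 7.
The critical path is still F→J→X; finish is now 24 days.

24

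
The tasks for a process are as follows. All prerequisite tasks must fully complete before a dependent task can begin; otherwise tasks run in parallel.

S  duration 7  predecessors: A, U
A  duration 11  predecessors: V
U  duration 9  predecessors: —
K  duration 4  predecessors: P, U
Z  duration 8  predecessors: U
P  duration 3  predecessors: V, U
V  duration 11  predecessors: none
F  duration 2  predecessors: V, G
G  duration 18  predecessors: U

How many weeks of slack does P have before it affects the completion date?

11

U→G→F = 9+18+2 = 29 sets the makespan at 29 weeks.
The longest chain containing P totals 18 weeks.
Float = 29 − 18 = 11.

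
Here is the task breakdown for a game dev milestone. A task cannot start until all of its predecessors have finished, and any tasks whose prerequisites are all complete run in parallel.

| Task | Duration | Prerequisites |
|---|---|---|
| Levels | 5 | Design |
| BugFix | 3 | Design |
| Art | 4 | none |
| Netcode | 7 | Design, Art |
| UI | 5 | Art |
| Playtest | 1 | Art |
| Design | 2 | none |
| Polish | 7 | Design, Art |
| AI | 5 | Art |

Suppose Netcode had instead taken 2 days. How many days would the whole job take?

11

Critical path before the change: Art→Netcode = 4+7 = 11 giving 11 days.
Since Netcode is critical, the -5 change carries straight to that chain (now 6 days).
New critical path: Art→Polish = 4+7 = 11 ⇒ 11 days.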